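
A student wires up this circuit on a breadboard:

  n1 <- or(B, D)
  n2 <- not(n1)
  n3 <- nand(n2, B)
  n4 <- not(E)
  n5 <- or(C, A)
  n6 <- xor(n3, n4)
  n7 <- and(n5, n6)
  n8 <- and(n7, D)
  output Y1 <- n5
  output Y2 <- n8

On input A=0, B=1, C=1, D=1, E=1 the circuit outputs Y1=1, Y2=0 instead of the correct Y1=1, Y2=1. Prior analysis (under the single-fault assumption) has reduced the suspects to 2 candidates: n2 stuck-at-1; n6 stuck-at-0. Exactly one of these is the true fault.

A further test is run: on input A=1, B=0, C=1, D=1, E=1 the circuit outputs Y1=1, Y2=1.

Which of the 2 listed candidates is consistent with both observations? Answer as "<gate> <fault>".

n2 stuck-at-1

Evaluate each candidate on input A=1, B=0, C=1, D=1, E=1:
  n2 stuck-at-1: n1=1, n2=1 [stuck-at-1], n3=1, n4=0, n5=1, n6=1, n7=1, n8=1 → Y1=1, Y2=1 — matches
  n6 stuck-at-0: n1=1, n2=0, n3=1, n4=0, n5=1, n6=0 [stuck-at-0], n7=0, n8=0 → Y1=1, Y2=0 — eliminated
Only n2 stuck-at-1 reproduces the observed Y1=1, Y2=1.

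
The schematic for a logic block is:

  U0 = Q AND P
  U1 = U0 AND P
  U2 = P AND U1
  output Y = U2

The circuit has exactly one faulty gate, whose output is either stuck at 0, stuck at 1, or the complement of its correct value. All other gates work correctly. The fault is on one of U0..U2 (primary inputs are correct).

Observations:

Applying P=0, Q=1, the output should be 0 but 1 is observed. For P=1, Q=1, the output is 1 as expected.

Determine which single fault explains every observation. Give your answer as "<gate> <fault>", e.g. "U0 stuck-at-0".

Fault-free values for test 1 (P=0, Q=1): U0=0, U1=0, U2=0, giving Y=0. Observed 1.
Test 1: faults giving observed 1 are {U2 stuck-at-1, U2 inverted output}.
Test 2 (P=1, Q=1): fault-free U0=1, U1=1, U2=1 → 1; observed 1. Eliminates U2 inverted output.
Only U2 stuck-at-1 is consistent with every test.

U2 stuck-at-1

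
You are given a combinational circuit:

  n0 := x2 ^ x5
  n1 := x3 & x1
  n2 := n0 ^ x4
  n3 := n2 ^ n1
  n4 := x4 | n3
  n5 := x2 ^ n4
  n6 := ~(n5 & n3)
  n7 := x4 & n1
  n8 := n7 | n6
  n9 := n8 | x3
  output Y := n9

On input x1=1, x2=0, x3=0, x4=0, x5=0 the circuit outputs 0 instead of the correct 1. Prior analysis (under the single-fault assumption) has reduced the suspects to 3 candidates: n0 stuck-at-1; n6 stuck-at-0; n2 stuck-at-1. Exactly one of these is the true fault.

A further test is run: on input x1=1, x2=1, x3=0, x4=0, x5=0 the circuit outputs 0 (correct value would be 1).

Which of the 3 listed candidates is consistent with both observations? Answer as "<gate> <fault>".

n6 stuck-at-0

Evaluate each candidate on input x1=1, x2=1, x3=0, x4=0, x5=0:
  n0 stuck-at-1: n0=1 [stuck-at-1], n1=0, n2=1, n3=1, n4=1, n5=0, n6=1, n7=0, n8=1, n9=1 → 1 — eliminated
  n6 stuck-at-0: n0=1, n1=0, n2=1, n3=1, n4=1, n5=0, n6=0 [stuck-at-0], n7=0, n8=0, n9=0 → 0 — matches
  n2 stuck-at-1: n0=1, n1=0, n2=1 [stuck-at-1], n3=1, n4=1, n5=0, n6=1, n7=0, n8=1, n9=1 → 1 — eliminated
Only n6 stuck-at-0 reproduces the observed 0.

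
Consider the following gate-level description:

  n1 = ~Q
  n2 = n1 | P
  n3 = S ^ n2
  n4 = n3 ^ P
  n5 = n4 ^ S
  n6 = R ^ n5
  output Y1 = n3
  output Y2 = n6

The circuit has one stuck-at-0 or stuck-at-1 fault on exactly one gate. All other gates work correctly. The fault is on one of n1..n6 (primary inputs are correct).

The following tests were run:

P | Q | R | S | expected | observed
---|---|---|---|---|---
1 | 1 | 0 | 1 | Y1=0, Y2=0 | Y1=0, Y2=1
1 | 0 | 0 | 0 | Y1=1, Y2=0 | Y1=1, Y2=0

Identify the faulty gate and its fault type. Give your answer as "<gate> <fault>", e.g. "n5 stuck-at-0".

n4 stuck-at-0

Fault-free values for test 1 (P=1, Q=1, R=0, S=1): n1=0, n2=1, n3=0, n4=1, n5=0, n6=0, giving Y1=0, Y2=0. Observed Y1=0, Y2=1.
Test 1: faults giving observed Y1=0, Y2=1 are {n4 stuck-at-0, n5 stuck-at-1, n6 stuck-at-1}.
Test 2 (P=1, Q=0, R=0, S=0): fault-free n1=1, n2=1, n3=1, n4=0, n5=0, n6=0 → Y1=1, Y2=0; observed Y1=1, Y2=0. Eliminates n5 stuck-at-1, n6 stuck-at-1.
Only n4 stuck-at-0 is consistent with every test.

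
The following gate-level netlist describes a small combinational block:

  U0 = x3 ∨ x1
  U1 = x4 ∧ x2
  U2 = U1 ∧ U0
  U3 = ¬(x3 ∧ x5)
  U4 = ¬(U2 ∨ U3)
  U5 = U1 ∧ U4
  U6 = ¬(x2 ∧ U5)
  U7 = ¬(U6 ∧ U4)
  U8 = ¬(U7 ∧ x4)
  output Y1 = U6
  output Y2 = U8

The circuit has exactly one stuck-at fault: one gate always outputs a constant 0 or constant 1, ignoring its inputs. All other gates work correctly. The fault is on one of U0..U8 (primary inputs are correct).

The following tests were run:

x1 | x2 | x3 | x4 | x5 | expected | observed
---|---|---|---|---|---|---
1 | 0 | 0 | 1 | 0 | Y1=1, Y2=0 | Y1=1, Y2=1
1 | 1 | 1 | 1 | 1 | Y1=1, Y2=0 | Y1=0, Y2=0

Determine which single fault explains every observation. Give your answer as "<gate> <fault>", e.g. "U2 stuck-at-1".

Fault-free values for test 1 (x1=1, x2=0, x3=0, x4=1, x5=0): U0=1, U1=0, U2=0, U3=1, U4=0, U5=0, U6=1, U7=1, U8=0, giving Y1=1, Y2=0. Observed Y1=1, Y2=1.
Test 1: faults giving observed Y1=1, Y2=1 are {U3 stuck-at-0, U4 stuck-at-1, U7 stuck-at-0, U8 stuck-at-1}.
Test 2 (x1=1, x2=1, x3=1, x4=1, x5=1): fault-free U0=1, U1=1, U2=1, U3=0, U4=0, U5=0, U6=1, U7=1, U8=0 → Y1=1, Y2=0; observed Y1=0, Y2=0. Eliminates U3 stuck-at-0, U7 stuck-at-0, U8 stuck-at-1.
Only U4 stuck-at-1 is consistent with every test.

U4 stuck-at-1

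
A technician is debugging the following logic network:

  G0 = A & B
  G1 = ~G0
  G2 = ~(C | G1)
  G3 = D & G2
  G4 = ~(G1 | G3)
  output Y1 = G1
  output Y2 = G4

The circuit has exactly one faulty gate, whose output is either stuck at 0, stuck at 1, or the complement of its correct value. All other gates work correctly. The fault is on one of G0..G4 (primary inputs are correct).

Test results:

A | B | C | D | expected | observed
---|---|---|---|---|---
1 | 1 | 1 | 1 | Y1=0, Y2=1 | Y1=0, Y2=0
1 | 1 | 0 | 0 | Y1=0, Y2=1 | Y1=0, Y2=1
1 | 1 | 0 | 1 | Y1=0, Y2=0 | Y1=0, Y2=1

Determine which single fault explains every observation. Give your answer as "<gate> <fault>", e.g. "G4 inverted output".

Fault-free values for test 1 (A=1, B=1, C=1, D=1): G0=1, G1=0, G2=0, G3=0, G4=1, giving Y1=0, Y2=1. Observed Y1=0, Y2=0.
Test 1: faults giving observed Y1=0, Y2=0 are {G2 stuck-at-1, G2 inverted output, G3 stuck-at-1, G3 inverted output, G4 stuck-at-0, G4 inverted output}.
Test 2 (A=1, B=1, C=0, D=0): fault-free G0=1, G1=0, G2=1, G3=0, G4=1 → Y1=0, Y2=1; observed Y1=0, Y2=1. Eliminates G3 stuck-at-1, G3 inverted output, G4 stuck-at-0, G4 inverted output.
Test 3 (A=1, B=1, C=0, D=1): fault-free G0=1, G1=0, G2=1, G3=1, G4=0 → Y1=0, Y2=0; observed Y1=0, Y2=1. Eliminates G2 stuck-at-1.
Only G2 inverted output is consistent with every test.

G2 inverted output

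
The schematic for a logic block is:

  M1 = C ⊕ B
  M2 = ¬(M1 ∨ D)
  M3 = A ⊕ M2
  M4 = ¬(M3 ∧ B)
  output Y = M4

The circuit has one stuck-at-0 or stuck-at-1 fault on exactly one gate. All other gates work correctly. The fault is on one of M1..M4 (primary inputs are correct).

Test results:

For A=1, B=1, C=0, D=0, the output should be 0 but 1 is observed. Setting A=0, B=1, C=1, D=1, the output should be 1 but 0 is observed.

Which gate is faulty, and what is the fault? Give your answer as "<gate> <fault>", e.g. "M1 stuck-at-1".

Fault-free values for test 1 (A=1, B=1, C=0, D=0): M1=1, M2=0, M3=1, M4=0, giving Y=0. Observed 1.
Test 1: faults giving observed 1 are {M1 stuck-at-0, M2 stuck-at-1, M3 stuck-at-0, M4 stuck-at-1}.
Test 2 (A=0, B=1, C=1, D=1): fault-free M1=0, M2=0, M3=0, M4=1 → 1; observed 0. Eliminates M1 stuck-at-0, M3 stuck-at-0, M4 stuck-at-1.
Only M2 stuck-at-1 is consistent with every test.

M2 stuck-at-1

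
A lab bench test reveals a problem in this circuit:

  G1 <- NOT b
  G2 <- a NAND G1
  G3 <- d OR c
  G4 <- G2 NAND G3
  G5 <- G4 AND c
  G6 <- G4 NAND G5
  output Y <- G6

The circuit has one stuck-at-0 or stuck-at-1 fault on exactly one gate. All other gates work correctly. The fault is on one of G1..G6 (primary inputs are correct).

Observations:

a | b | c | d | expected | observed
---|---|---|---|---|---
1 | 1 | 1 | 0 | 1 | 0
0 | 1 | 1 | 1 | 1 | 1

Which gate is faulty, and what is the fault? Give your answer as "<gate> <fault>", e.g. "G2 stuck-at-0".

G1 stuck-at-1

Fault-free values for test 1 (a=1, b=1, c=1, d=0): G1=0, G2=1, G3=1, G4=0, G5=0, G6=1, giving Y=1. Observed 0.
Test 1: faults giving observed 0 are {G1 stuck-at-1, G2 stuck-at-0, G3 stuck-at-0, G4 stuck-at-1, G6 stuck-at-0}.
Test 2 (a=0, b=1, c=1, d=1): fault-free G1=0, G2=1, G3=1, G4=0, G5=0, G6=1 → 1; observed 1. Eliminates G2 stuck-at-0, G3 stuck-at-0, G4 stuck-at-1, G6 stuck-at-0.
Only G1 stuck-at-1 is consistent with every test.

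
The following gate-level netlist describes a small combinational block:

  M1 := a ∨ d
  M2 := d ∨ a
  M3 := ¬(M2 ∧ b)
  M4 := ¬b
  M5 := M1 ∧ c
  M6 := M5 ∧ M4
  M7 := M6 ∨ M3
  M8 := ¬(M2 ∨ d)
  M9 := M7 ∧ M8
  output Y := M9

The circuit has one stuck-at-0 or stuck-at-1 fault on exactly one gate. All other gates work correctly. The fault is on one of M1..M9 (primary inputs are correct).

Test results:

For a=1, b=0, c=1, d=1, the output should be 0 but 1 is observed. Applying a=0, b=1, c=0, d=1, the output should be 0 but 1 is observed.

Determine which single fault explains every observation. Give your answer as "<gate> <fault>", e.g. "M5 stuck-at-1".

Fault-free values for test 1 (a=1, b=0, c=1, d=1): M1=1, M2=1, M3=1, M4=1, M5=1, M6=1, M7=1, M8=0, M9=0, giving Y=0. Observed 1.
Test 1: faults giving observed 1 are {M8 stuck-at-1, M9 stuck-at-1}.
Test 2 (a=0, b=1, c=0, d=1): fault-free M1=1, M2=1, M3=0, M4=0, M5=0, M6=0, M7=0, M8=0, M9=0 → 0; observed 1. Eliminates M8 stuck-at-1.
Only M9 stuck-at-1 is consistent with every test.

M9 stuck-at-1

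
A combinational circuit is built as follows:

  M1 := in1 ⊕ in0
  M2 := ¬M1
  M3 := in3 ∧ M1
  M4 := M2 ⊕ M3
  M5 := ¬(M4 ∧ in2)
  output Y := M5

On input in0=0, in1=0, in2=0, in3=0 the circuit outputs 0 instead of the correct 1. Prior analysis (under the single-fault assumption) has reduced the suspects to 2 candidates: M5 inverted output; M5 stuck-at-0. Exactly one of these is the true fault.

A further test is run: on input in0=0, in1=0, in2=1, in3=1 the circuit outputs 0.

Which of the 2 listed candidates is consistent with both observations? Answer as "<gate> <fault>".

M5 stuck-at-0

Evaluate each candidate on input in0=0, in1=0, in2=1, in3=1:
  M5 inverted output: M1=0, M2=1, M3=0, M4=1, M5=1 [inverted output] → 1 — eliminated
  M5 stuck-at-0: M1=0, M2=1, M3=0, M4=1, M5=0 [stuck-at-0] → 0 — matches
Only M5 stuck-at-0 reproduces the observed 0.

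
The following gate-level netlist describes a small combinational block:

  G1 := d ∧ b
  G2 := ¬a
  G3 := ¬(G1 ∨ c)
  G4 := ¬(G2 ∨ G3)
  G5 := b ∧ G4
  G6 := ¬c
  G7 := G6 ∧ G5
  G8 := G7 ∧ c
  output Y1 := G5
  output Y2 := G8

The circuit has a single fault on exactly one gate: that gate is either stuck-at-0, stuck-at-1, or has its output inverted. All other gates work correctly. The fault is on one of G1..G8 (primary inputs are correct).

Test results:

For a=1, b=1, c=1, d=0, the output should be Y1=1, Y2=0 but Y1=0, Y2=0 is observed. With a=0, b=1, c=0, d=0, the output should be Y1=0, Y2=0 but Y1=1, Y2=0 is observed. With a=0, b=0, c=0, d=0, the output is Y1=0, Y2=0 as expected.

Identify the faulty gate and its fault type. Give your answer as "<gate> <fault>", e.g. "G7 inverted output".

Fault-free values for test 1 (a=1, b=1, c=1, d=0): G1=0, G2=0, G3=0, G4=1, G5=1, G6=0, G7=0, G8=0, giving Y1=1, Y2=0. Observed Y1=0, Y2=0.
Test 1: faults giving observed Y1=0, Y2=0 are {G2 stuck-at-1, G2 inverted output, G3 stuck-at-1, G3 inverted output, G4 stuck-at-0, G4 inverted output, G5 stuck-at-0, G5 inverted output}.
Test 2 (a=0, b=1, c=0, d=0): fault-free G1=0, G2=1, G3=1, G4=0, G5=0, G6=1, G7=0, G8=0 → Y1=0, Y2=0; observed Y1=1, Y2=0. Eliminates G2 stuck-at-1, G2 inverted output, G3 stuck-at-1, G3 inverted output, G4 stuck-at-0, G5 stuck-at-0.
Test 3 (a=0, b=0, c=0, d=0): fault-free G1=0, G2=1, G3=1, G4=0, G5=0, G6=1, G7=0, G8=0 → Y1=0, Y2=0; observed Y1=0, Y2=0. Eliminates G5 inverted output.
Only G4 inverted output is consistent with every test.

G4 inverted output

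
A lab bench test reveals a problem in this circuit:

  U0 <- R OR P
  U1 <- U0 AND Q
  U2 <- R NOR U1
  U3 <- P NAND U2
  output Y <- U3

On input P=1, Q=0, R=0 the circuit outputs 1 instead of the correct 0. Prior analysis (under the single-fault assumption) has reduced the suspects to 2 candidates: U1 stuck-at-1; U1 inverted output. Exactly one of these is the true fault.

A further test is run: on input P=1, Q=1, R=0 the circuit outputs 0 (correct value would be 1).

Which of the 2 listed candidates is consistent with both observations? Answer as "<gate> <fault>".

Evaluate each candidate on input P=1, Q=1, R=0:
  U1 stuck-at-1: U0=1, U1=1 [stuck-at-1], U2=0, U3=1 → 1 — eliminated
  U1 inverted output: U0=1, U1=0 [inverted output], U2=1, U3=0 → 0 — matches
Only U1 inverted output reproduces the observed 0.

U1 inverted output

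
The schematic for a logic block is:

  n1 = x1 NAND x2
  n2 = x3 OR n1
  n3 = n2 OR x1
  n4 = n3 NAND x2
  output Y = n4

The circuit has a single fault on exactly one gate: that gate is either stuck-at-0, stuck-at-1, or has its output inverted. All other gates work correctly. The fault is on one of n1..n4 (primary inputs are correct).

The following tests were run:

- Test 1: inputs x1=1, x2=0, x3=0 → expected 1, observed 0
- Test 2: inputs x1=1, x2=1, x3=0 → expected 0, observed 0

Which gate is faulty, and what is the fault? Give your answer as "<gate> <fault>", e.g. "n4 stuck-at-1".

n4 stuck-at-0

Fault-free values for test 1 (x1=1, x2=0, x3=0): n1=1, n2=1, n3=1, n4=1, giving Y=1. Observed 0.
Test 1: faults giving observed 0 are {n4 stuck-at-0, n4 inverted output}.
Test 2 (x1=1, x2=1, x3=0): fault-free n1=0, n2=0, n3=1, n4=0 → 0; observed 0. Eliminates n4 inverted output.
Only n4 stuck-at-0 is consistent with every test.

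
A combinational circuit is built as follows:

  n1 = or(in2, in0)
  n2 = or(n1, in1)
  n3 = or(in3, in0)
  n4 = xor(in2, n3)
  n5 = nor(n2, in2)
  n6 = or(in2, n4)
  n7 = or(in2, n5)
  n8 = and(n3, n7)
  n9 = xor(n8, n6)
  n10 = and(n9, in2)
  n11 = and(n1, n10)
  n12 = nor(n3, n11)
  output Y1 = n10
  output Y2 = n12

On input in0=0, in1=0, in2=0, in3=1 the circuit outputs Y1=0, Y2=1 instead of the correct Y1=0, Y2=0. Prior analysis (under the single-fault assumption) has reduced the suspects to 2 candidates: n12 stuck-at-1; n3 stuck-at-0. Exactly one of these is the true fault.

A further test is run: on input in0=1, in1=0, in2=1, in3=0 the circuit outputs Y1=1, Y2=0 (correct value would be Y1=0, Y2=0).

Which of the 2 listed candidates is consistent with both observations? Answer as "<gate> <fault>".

n3 stuck-at-0

Evaluate each candidate on input in0=1, in1=0, in2=1, in3=0:
  n12 stuck-at-1: n1=1, n2=1, n3=1, n4=0, n5=0, n6=1, n7=1, n8=1, n9=0, n10=0, n11=0, n12=1 [stuck-at-1] → Y1=0, Y2=1 — eliminated
  n3 stuck-at-0: n1=1, n2=1, n3=0 [stuck-at-0], n4=1, n5=0, n6=1, n7=1, n8=0, n9=1, n10=1, n11=1, n12=0 → Y1=1, Y2=0 — matches
Only n3 stuck-at-0 reproduces the observed Y1=1, Y2=0.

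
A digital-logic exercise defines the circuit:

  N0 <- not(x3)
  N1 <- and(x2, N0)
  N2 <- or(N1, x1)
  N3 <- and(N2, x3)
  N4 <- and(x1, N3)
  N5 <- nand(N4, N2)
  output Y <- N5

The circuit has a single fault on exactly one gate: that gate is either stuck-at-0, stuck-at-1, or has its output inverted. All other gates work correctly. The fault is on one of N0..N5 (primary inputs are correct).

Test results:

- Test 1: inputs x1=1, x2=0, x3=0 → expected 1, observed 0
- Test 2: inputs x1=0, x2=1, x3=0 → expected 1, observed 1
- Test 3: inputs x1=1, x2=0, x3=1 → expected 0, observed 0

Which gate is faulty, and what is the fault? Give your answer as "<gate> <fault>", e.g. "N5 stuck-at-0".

Fault-free values for test 1 (x1=1, x2=0, x3=0): N0=1, N1=0, N2=1, N3=0, N4=0, N5=1, giving Y=1. Observed 0.
Test 1: faults giving observed 0 are {N3 stuck-at-1, N3 inverted output, N4 stuck-at-1, N4 inverted output, N5 stuck-at-0, N5 inverted output}.
Test 2 (x1=0, x2=1, x3=0): fault-free N0=1, N1=1, N2=1, N3=0, N4=0, N5=1 → 1; observed 1. Eliminates N4 stuck-at-1, N4 inverted output, N5 stuck-at-0, N5 inverted output.
Test 3 (x1=1, x2=0, x3=1): fault-free N0=0, N1=0, N2=1, N3=1, N4=1, N5=0 → 0; observed 0. Eliminates N3 inverted output.
Only N3 stuck-at-1 is consistent with every test.

N3 stuck-at-1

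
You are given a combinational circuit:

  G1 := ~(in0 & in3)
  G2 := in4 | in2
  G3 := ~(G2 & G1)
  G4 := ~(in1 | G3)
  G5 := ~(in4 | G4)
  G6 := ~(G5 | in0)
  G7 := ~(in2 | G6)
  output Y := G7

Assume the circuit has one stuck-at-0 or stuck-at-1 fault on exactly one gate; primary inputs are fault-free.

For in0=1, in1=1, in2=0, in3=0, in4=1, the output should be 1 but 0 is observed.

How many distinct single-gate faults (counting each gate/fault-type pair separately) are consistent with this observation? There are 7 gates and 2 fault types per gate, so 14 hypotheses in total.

Fault-free: G1=1, G2=1, G3=0, G4=0, G5=0, G6=0, G7=1 → 1. Observed 0.
  G1 stuck-at-0: output 1 ✗
  G1 stuck-at-1: output 1 ✗
  G2 stuck-at-0: output 1 ✗
  G2 stuck-at-1: output 1 ✗
  G3 stuck-at-0: output 1 ✗
  G3 stuck-at-1: output 1 ✗
  G4 stuck-at-0: output 1 ✗
  G4 stuck-at-1: output 1 ✗
  G5 stuck-at-0: output 1 ✗
  G5 stuck-at-1: output 1 ✗
  G6 stuck-at-0: output 1 ✗
  G6 stuck-at-1: output 0 ✓
  G7 stuck-at-0: output 0 ✓
  G7 stuck-at-1: output 1 ✗
Consistent faults: {G6 stuck-at-1, G7 stuck-at-0} — 2 in all.

2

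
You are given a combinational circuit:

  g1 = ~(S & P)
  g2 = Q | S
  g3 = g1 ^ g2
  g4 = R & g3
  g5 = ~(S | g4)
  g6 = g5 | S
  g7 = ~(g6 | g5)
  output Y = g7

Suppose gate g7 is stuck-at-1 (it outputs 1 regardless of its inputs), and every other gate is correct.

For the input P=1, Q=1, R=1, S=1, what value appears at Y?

1

Propagate with g7 forced: g1=0, g2=1, g3=1, g4=1, g5=0, g6=1, g7=1 [stuck-at-1].
So Y = 1. (Without the fault it would be 0.)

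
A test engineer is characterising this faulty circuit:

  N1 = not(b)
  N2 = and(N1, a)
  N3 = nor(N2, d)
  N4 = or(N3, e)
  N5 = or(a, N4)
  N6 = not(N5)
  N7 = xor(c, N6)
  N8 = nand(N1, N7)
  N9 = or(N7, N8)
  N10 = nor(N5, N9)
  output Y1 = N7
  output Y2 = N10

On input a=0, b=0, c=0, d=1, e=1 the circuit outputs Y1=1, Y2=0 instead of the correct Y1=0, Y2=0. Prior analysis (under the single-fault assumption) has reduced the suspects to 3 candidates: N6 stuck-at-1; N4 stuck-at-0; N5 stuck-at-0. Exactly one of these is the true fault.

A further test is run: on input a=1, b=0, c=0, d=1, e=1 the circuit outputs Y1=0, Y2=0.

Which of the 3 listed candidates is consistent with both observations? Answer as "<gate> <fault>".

N4 stuck-at-0

Evaluate each candidate on input a=1, b=0, c=0, d=1, e=1:
  N6 stuck-at-1: N1=1, N2=1, N3=0, N4=1, N5=1, N6=1 [stuck-at-1], N7=1, N8=0, N9=1, N10=0 → Y1=1, Y2=0 — eliminated
  N4 stuck-at-0: N1=1, N2=1, N3=0, N4=0 [stuck-at-0], N5=1, N6=0, N7=0, N8=1, N9=1, N10=0 → Y1=0, Y2=0 — matches
  N5 stuck-at-0: N1=1, N2=1, N3=0, N4=1, N5=0 [stuck-at-0], N6=1, N7=1, N8=0, N9=1, N10=0 → Y1=1, Y2=0 — eliminated
Only N4 stuck-at-0 reproduces the observed Y1=0, Y2=0.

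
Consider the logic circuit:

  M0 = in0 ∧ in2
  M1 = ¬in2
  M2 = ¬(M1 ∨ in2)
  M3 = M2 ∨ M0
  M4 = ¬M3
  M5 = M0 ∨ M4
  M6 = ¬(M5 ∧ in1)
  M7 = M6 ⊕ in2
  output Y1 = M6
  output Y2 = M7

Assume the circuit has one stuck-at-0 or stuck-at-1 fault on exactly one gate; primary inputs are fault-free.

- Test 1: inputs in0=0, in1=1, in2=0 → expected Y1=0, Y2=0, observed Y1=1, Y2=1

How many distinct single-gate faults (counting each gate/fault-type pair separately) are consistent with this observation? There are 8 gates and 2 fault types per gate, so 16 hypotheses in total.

6

Fault-free: M0=0, M1=1, M2=0, M3=0, M4=1, M5=1, M6=0, M7=0 → Y1=0, Y2=0. Observed Y1=1, Y2=1.
  M0: none of the 2 fault types match ✗
  M1: stuck-at-0 ✓; others ✗
  M2: stuck-at-1 ✓; others ✗
  M3: stuck-at-1 ✓; others ✗
  M4: stuck-at-0 ✓; others ✗
  M5: stuck-at-0 ✓; others ✗
  M6: stuck-at-1 ✓; others ✗
  M7: none of the 2 fault types match ✗
Consistent faults: {M1 stuck-at-0, M2 stuck-at-1, M3 stuck-at-1, M4 stuck-at-0, M5 stuck-at-0, M6 stuck-at-1} — 6 in all.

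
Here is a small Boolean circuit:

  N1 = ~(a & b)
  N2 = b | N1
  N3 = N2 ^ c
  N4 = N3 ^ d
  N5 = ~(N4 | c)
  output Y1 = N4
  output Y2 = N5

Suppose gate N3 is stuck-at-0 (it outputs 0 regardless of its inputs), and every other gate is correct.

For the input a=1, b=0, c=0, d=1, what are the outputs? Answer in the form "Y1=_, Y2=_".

Propagate with N3 forced: N1=1, N2=1, N3=0 [stuck-at-0], N4=1, N5=0.
So the outputs are Y1=1, Y2=0. (Without the fault they would be Y1=0, Y2=1.)

Y1=1, Y2=0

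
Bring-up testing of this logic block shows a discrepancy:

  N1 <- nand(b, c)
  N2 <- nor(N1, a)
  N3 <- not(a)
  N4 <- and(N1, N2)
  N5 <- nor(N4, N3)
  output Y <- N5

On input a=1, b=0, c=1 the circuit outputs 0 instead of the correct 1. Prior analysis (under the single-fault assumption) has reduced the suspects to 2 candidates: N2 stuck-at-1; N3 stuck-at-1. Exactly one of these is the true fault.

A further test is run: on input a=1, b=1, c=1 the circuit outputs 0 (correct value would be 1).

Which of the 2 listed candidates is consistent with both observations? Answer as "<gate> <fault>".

N3 stuck-at-1

Evaluate each candidate on input a=1, b=1, c=1:
  N2 stuck-at-1: N1=0, N2=1 [stuck-at-1], N3=0, N4=0, N5=1 → 1 — eliminated
  N3 stuck-at-1: N1=0, N2=0, N3=1 [stuck-at-1], N4=0, N5=0 → 0 — matches
Only N3 stuck-at-1 reproduces the observed 0.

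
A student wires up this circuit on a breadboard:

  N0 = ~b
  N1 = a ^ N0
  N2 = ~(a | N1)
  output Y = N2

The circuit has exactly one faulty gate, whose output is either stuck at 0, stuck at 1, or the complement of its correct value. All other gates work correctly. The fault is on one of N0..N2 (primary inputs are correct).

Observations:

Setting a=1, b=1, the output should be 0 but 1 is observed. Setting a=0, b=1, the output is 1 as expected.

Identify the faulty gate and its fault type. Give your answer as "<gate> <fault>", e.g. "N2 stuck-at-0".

Fault-free values for test 1 (a=1, b=1): N0=0, N1=1, N2=0, giving Y=0. Observed 1.
Test 1: faults giving observed 1 are {N2 stuck-at-1, N2 inverted output}.
Test 2 (a=0, b=1): fault-free N0=0, N1=0, N2=1 → 1; observed 1. Eliminates N2 inverted output.
Only N2 stuck-at-1 is consistent with every test.

N2 stuck-at-1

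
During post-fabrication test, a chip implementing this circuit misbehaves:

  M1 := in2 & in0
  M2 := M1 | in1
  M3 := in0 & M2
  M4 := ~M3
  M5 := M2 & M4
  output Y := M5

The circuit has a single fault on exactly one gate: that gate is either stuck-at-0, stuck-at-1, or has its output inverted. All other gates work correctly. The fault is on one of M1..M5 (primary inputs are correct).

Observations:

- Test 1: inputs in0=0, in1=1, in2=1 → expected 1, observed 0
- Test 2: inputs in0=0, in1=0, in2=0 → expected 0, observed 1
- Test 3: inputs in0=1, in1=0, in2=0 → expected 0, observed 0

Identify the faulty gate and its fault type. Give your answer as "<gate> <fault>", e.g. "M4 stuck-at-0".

M2 inverted output

Fault-free values for test 1 (in0=0, in1=1, in2=1): M1=0, M2=1, M3=0, M4=1, M5=1, giving Y=1. Observed 0.
Test 1: faults giving observed 0 are {M2 stuck-at-0, M2 inverted output, M3 stuck-at-1, M3 inverted output, M4 stuck-at-0, M4 inverted output, M5 stuck-at-0, M5 inverted output}.
Test 2 (in0=0, in1=0, in2=0): fault-free M1=0, M2=0, M3=0, M4=1, M5=0 → 0; observed 1. Eliminates M2 stuck-at-0, M3 stuck-at-1, M3 inverted output, M4 stuck-at-0, M4 inverted output, M5 stuck-at-0.
Test 3 (in0=1, in1=0, in2=0): fault-free M1=0, M2=0, M3=0, M4=1, M5=0 → 0; observed 0. Eliminates M5 inverted output.
Only M2 inverted output is consistent with every test.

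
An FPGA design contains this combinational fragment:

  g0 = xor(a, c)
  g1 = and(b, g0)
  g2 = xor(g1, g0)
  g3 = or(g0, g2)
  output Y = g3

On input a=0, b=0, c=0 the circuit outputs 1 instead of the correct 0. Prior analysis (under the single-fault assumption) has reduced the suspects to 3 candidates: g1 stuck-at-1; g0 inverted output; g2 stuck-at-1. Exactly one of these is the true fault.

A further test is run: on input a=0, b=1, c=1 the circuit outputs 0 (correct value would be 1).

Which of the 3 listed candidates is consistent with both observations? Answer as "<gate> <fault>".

g0 inverted output

Evaluate each candidate on input a=0, b=1, c=1:
  g1 stuck-at-1: g0=1, g1=1 [stuck-at-1], g2=0, g3=1 → 1 — eliminated
  g0 inverted output: g0=0 [inverted output], g1=0, g2=0, g3=0 → 0 — matches
  g2 stuck-at-1: g0=1, g1=1, g2=1 [stuck-at-1], g3=1 → 1 — eliminated
Only g0 inverted output reproduces the observed 0.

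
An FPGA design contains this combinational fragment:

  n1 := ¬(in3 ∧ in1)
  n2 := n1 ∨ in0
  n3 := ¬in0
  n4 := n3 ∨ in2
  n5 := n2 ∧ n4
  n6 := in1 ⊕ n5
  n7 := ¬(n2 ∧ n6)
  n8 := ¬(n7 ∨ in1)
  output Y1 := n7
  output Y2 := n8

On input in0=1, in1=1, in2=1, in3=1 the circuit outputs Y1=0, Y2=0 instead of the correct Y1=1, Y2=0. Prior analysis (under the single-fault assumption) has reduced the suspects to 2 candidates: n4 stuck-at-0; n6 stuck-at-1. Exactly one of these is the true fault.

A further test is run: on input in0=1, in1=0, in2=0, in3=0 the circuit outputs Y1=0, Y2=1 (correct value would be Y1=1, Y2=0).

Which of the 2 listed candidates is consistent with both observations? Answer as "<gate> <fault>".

Evaluate each candidate on input in0=1, in1=0, in2=0, in3=0:
  n4 stuck-at-0: n1=1, n2=1, n3=0, n4=0 [stuck-at-0], n5=0, n6=0, n7=1, n8=0 → Y1=1, Y2=0 — eliminated
  n6 stuck-at-1: n1=1, n2=1, n3=0, n4=0, n5=0, n6=1 [stuck-at-1], n7=0, n8=1 → Y1=0, Y2=1 — matches
Only n6 stuck-at-1 reproduces the observed Y1=0, Y2=1.

n6 stuck-at-1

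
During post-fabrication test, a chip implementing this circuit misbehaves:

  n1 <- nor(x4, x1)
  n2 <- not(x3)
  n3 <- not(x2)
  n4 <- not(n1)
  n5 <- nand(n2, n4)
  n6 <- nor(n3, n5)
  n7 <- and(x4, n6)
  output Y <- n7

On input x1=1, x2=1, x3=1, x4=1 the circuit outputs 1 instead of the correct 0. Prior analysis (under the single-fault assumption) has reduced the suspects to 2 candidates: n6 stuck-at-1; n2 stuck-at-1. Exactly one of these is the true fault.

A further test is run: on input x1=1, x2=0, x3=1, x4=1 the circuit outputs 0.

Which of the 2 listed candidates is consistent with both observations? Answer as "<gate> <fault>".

n2 stuck-at-1

Evaluate each candidate on input x1=1, x2=0, x3=1, x4=1:
  n6 stuck-at-1: n1=0, n2=0, n3=1, n4=1, n5=1, n6=1 [stuck-at-1], n7=1 → 1 — eliminated
  n2 stuck-at-1: n1=0, n2=1 [stuck-at-1], n3=1, n4=1, n5=0, n6=0, n7=0 → 0 — matches
Only n2 stuck-at-1 reproduces the observed 0.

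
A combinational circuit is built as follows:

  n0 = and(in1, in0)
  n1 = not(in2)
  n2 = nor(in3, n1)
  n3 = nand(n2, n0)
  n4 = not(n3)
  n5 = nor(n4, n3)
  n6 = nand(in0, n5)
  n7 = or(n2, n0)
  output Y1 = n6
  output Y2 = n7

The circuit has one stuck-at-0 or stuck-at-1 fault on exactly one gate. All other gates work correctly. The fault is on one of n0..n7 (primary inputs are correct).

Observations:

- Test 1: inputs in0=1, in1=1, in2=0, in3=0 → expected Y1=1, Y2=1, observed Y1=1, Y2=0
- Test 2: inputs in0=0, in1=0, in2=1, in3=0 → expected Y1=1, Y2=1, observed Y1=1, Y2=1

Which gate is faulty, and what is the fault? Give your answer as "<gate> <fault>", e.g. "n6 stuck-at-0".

n0 stuck-at-0

Fault-free values for test 1 (in0=1, in1=1, in2=0, in3=0): n0=1, n1=1, n2=0, n3=1, n4=0, n5=0, n6=1, n7=1, giving Y1=1, Y2=1. Observed Y1=1, Y2=0.
Test 1: faults giving observed Y1=1, Y2=0 are {n0 stuck-at-0, n7 stuck-at-0}.
Test 2 (in0=0, in1=0, in2=1, in3=0): fault-free n0=0, n1=0, n2=1, n3=1, n4=0, n5=0, n6=1, n7=1 → Y1=1, Y2=1; observed Y1=1, Y2=1. Eliminates n7 stuck-at-0.
Only n0 stuck-at-0 is consistent with every test.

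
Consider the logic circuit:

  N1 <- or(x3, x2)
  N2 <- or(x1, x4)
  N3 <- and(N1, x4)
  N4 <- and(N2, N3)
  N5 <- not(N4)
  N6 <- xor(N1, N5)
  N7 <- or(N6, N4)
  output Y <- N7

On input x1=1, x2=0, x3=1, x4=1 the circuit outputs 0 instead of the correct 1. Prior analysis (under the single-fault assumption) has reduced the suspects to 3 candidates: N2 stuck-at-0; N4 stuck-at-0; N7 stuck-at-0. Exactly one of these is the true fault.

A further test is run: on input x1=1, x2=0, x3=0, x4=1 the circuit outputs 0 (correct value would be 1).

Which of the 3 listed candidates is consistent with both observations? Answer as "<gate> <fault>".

Evaluate each candidate on input x1=1, x2=0, x3=0, x4=1:
  N2 stuck-at-0: N1=0, N2=0 [stuck-at-0], N3=0, N4=0, N5=1, N6=1, N7=1 → 1 — eliminated
  N4 stuck-at-0: N1=0, N2=1, N3=0, N4=0 [stuck-at-0], N5=1, N6=1, N7=1 → 1 — eliminated
  N7 stuck-at-0: N1=0, N2=1, N3=0, N4=0, N5=1, N6=1, N7=0 [stuck-at-0] → 0 — matches
Only N7 stuck-at-0 reproduces the observed 0.

N7 stuck-at-0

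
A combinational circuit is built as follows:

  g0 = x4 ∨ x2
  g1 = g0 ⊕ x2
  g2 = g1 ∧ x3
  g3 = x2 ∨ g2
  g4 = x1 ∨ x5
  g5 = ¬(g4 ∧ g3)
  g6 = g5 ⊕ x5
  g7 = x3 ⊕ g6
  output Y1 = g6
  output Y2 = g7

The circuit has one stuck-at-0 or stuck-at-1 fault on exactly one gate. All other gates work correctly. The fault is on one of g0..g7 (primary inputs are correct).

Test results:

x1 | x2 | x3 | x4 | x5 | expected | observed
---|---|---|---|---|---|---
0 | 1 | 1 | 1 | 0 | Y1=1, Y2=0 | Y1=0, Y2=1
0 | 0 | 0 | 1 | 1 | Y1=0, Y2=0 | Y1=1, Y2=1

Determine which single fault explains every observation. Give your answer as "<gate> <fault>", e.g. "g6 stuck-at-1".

g5 stuck-at-0

Fault-free values for test 1 (x1=0, x2=1, x3=1, x4=1, x5=0): g0=1, g1=0, g2=0, g3=1, g4=0, g5=1, g6=1, g7=0, giving Y1=1, Y2=0. Observed Y1=0, Y2=1.
Test 1: faults giving observed Y1=0, Y2=1 are {g4 stuck-at-1, g5 stuck-at-0, g6 stuck-at-0}.
Test 2 (x1=0, x2=0, x3=0, x4=1, x5=1): fault-free g0=1, g1=1, g2=0, g3=0, g4=1, g5=1, g6=0, g7=0 → Y1=0, Y2=0; observed Y1=1, Y2=1. Eliminates g4 stuck-at-1, g6 stuck-at-0.
Only g5 stuck-at-0 is consistent with every test.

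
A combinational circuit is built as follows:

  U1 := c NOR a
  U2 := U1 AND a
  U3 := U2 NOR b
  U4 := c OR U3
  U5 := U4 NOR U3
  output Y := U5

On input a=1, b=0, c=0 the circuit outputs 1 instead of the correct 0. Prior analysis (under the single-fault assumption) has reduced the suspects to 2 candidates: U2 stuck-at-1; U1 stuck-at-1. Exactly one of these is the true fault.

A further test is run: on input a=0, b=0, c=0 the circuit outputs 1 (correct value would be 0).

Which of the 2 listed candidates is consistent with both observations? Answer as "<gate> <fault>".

Evaluate each candidate on input a=0, b=0, c=0:
  U2 stuck-at-1: U1=1, U2=1 [stuck-at-1], U3=0, U4=0, U5=1 → 1 — matches
  U1 stuck-at-1: U1=1 [stuck-at-1], U2=0, U3=1, U4=1, U5=0 → 0 — eliminated
Only U2 stuck-at-1 reproduces the observed 1.

U2 stuck-at-1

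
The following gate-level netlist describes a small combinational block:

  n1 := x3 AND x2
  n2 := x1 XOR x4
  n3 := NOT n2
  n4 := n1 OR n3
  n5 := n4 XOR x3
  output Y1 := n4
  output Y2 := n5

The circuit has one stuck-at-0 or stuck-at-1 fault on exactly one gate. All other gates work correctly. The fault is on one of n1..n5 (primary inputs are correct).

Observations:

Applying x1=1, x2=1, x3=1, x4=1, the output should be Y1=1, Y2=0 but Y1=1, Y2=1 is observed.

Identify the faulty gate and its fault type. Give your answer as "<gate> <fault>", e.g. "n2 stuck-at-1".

Fault-free values for test 1 (x1=1, x2=1, x3=1, x4=1): n1=1, n2=0, n3=1, n4=1, n5=0, giving Y1=1, Y2=0. Observed Y1=1, Y2=1.
Test 1: faults giving observed Y1=1, Y2=1 are {n5 stuck-at-1}.
Only n5 stuck-at-1 is consistent with every test.

n5 stuck-at-1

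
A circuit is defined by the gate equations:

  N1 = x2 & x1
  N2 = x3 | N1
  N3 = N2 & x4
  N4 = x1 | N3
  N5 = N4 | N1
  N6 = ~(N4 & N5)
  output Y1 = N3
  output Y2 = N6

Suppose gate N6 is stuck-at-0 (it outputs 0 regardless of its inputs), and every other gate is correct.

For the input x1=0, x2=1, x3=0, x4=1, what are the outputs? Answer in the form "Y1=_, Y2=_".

Propagate with N6 forced: N1=0, N2=0, N3=0, N4=0, N5=0, N6=0 [stuck-at-0].
So the outputs are Y1=0, Y2=0. (Without the fault they would be Y1=0, Y2=1.)

Y1=0, Y2=0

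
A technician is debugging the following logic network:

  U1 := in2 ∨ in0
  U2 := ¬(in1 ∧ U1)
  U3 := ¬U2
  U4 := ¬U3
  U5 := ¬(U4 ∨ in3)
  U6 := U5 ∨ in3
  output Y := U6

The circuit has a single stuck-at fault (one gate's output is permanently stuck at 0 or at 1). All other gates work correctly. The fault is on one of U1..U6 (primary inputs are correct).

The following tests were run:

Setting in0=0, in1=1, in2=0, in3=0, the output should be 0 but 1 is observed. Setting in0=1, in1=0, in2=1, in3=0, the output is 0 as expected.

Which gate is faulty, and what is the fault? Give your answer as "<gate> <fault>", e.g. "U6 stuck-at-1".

Fault-free values for test 1 (in0=0, in1=1, in2=0, in3=0): U1=0, U2=1, U3=0, U4=1, U5=0, U6=0, giving Y=0. Observed 1.
Test 1: faults giving observed 1 are {U1 stuck-at-1, U2 stuck-at-0, U3 stuck-at-1, U4 stuck-at-0, U5 stuck-at-1, U6 stuck-at-1}.
Test 2 (in0=1, in1=0, in2=1, in3=0): fault-free U1=1, U2=1, U3=0, U4=1, U5=0, U6=0 → 0; observed 0. Eliminates U2 stuck-at-0, U3 stuck-at-1, U4 stuck-at-0, U5 stuck-at-1, U6 stuck-at-1.
Only U1 stuck-at-1 is consistent with every test.

U1 stuck-at-1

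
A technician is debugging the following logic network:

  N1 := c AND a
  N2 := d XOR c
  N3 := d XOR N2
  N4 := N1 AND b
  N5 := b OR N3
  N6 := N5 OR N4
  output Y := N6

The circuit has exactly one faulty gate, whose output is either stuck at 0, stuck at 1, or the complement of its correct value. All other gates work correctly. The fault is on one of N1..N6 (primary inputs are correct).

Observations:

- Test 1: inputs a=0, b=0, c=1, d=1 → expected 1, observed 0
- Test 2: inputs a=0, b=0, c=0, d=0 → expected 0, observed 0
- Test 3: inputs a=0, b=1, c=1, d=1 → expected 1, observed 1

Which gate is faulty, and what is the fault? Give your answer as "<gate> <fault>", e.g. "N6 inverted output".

N3 stuck-at-0

Fault-free values for test 1 (a=0, b=0, c=1, d=1): N1=0, N2=0, N3=1, N4=0, N5=1, N6=1, giving Y=1. Observed 0.
Test 1: faults giving observed 0 are {N2 stuck-at-1, N2 inverted output, N3 stuck-at-0, N3 inverted output, N5 stuck-at-0, N5 inverted output, N6 stuck-at-0, N6 inverted output}.
Test 2 (a=0, b=0, c=0, d=0): fault-free N1=0, N2=0, N3=0, N4=0, N5=0, N6=0 → 0; observed 0. Eliminates N2 stuck-at-1, N2 inverted output, N3 inverted output, N5 inverted output, N6 inverted output.
Test 3 (a=0, b=1, c=1, d=1): fault-free N1=0, N2=0, N3=1, N4=0, N5=1, N6=1 → 1; observed 1. Eliminates N5 stuck-at-0, N6 stuck-at-0.
Only N3 stuck-at-0 is consistent with every test.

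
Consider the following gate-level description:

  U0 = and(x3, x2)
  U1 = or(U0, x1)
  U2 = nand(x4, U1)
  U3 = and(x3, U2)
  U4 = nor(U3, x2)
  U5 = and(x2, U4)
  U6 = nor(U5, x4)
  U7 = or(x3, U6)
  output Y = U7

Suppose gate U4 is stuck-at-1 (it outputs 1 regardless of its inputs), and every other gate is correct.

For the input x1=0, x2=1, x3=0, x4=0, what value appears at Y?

Propagate with U4 forced: U0=0, U1=0, U2=1, U3=0, U4=1 [stuck-at-1], U5=1, U6=0, U7=0.
So Y = 0. (Without the fault it would be 1.)

0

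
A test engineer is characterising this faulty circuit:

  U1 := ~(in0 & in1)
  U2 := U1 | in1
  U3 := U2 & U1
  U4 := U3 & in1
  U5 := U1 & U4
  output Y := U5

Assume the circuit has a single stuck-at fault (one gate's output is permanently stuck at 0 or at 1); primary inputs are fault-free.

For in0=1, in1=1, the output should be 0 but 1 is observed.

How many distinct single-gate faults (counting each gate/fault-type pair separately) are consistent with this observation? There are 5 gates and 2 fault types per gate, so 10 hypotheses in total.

Fault-free: U1=0, U2=1, U3=0, U4=0, U5=0 → 0. Observed 1.
  U1 stuck-at-0: output 0 ✗
  U1 stuck-at-1: output 1 ✓
  U2 stuck-at-0: output 0 ✗
  U2 stuck-at-1: output 0 ✗
  U3 stuck-at-0: output 0 ✗
  U3 stuck-at-1: output 0 ✗
  U4 stuck-at-0: output 0 ✗
  U4 stuck-at-1: output 0 ✗
  U5 stuck-at-0: output 0 ✗
  U5 stuck-at-1: output 1 ✓
Consistent faults: {U1 stuck-at-1, U5 stuck-at-1} — 2 in all.

2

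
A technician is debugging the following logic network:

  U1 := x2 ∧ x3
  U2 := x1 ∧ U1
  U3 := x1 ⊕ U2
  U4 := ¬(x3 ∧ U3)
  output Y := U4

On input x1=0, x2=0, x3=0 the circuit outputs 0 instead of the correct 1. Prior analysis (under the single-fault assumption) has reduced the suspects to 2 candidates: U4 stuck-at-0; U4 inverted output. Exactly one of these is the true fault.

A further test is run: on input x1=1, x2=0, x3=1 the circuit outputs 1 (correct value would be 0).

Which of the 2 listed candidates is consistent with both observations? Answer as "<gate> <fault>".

Evaluate each candidate on input x1=1, x2=0, x3=1:
  U4 stuck-at-0: U1=0, U2=0, U3=1, U4=0 [stuck-at-0] → 0 — eliminated
  U4 inverted output: U1=0, U2=0, U3=1, U4=1 [inverted output] → 1 — matches
Only U4 inverted output reproduces the observed 1.

U4 inverted output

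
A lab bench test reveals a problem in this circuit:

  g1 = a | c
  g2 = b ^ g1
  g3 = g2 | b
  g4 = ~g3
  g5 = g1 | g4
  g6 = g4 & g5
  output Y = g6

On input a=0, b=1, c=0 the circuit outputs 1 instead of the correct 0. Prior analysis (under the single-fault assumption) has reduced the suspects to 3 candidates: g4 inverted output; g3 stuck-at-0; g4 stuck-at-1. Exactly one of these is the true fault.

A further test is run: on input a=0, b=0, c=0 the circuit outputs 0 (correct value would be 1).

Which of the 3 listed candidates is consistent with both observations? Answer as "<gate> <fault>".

g4 inverted output

Evaluate each candidate on input a=0, b=0, c=0:
  g4 inverted output: g1=0, g2=0, g3=0, g4=0 [inverted output], g5=0, g6=0 → 0 — matches
  g3 stuck-at-0: g1=0, g2=0, g3=0 [stuck-at-0], g4=1, g5=1, g6=1 → 1 — eliminated
  g4 stuck-at-1: g1=0, g2=0, g3=0, g4=1 [stuck-at-1], g5=1, g6=1 → 1 — eliminated
Only g4 inverted output reproduces the observed 0.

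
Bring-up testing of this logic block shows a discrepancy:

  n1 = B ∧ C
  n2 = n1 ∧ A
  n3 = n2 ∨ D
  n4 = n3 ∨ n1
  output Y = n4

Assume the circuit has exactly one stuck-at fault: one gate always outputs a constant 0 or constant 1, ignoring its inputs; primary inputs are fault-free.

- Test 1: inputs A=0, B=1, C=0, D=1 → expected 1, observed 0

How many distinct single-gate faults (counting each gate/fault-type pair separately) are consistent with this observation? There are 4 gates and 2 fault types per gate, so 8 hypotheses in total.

2

Fault-free: n1=0, n2=0, n3=1, n4=1 → 1. Observed 0.
  n1 stuck-at-0: output 1 ✗
  n1 stuck-at-1: output 1 ✗
  n2 stuck-at-0: output 1 ✗
  n2 stuck-at-1: output 1 ✗
  n3 stuck-at-0: output 0 ✓
  n3 stuck-at-1: output 1 ✗
  n4 stuck-at-0: output 0 ✓
  n4 stuck-at-1: output 1 ✗
Consistent faults: {n3 stuck-at-0, n4 stuck-at-0} — 2 in all.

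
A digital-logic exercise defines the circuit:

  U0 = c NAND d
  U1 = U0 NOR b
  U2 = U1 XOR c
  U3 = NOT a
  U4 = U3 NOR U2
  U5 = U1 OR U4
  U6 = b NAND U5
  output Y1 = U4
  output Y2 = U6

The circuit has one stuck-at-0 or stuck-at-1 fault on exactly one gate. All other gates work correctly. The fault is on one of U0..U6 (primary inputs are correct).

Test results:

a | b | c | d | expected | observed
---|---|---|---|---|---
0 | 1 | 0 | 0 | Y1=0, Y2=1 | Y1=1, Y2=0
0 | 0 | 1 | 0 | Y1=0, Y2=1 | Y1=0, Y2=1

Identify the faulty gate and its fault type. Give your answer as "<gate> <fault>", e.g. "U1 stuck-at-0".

Fault-free values for test 1 (a=0, b=1, c=0, d=0): U0=1, U1=0, U2=0, U3=1, U4=0, U5=0, U6=1, giving Y1=0, Y2=1. Observed Y1=1, Y2=0.
Test 1: faults giving observed Y1=1, Y2=0 are {U3 stuck-at-0, U4 stuck-at-1}.
Test 2 (a=0, b=0, c=1, d=0): fault-free U0=1, U1=0, U2=1, U3=1, U4=0, U5=0, U6=1 → Y1=0, Y2=1; observed Y1=0, Y2=1. Eliminates U4 stuck-at-1.
Only U3 stuck-at-0 is consistent with every test.

U3 stuck-at-0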